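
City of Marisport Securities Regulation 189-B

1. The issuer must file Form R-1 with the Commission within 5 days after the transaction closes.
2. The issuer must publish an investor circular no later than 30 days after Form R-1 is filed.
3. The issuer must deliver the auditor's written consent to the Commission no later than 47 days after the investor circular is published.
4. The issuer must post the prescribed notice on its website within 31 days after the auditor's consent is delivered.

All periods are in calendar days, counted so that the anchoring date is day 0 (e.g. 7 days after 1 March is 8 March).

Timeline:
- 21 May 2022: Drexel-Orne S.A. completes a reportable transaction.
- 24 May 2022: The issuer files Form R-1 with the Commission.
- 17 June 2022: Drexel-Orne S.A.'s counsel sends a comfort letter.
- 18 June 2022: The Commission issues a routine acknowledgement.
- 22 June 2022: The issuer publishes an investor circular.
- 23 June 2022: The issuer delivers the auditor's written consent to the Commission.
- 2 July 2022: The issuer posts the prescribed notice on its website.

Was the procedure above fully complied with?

(1) due by 21 May 2022 + 5 days = 26 May 2022; completed 24 May 2022, before the deadline.
(2) due by 24 May 2022 + 30 days = 23 June 2022; 22 June 2022 is within that limit.
(3) due by 22 June 2022 + 47 days = 8 August 2022; completed 23 June 2022, before the deadline.
(4) due by 23 June 2022 + 31 days = 24 July 2022; completed 2 July 2022, before the deadline.

Yes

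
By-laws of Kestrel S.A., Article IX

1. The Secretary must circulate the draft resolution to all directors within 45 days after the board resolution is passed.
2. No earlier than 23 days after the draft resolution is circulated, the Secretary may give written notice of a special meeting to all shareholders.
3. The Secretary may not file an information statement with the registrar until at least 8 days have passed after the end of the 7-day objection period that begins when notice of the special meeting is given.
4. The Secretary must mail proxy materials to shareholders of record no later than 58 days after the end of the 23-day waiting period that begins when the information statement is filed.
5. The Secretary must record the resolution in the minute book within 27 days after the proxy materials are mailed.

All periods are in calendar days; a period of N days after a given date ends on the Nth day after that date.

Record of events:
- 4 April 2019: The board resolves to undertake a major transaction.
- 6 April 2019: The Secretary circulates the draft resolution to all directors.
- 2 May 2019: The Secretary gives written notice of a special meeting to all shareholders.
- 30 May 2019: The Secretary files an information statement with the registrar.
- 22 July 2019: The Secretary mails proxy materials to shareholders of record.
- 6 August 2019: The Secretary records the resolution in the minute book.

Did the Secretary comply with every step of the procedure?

Step 1 — counting 45 days from 4 April 2019 (when the board resolution is passed) gives a deadline of 19 May 2019; done 6 April 2019 — timely.
Step 2 — must wait 23 days from 6 April 2019 (when the draft resolution is circulated), so not before 29 April 2019; done 2 May 2019, after the minimum wait.
Step 3 — must wait 8 days from 9 May 2019 (end of the 7-day objection period, which began when notice of the special meeting is given on 2 May 2019), so not before 17 May 2019; done 30 May 2019, after the minimum wait.
Step 4 — counting 58 days from 22 June 2019 (end of the 23-day waiting period, which began when the information statement is filed on 30 May 2019) gives a deadline of 19 August 2019; 22 July 2019 is within that limit.
Step 5 — counting 27 days from 22 July 2019 (when the proxy materials are mailed) gives a deadline of 18 August 2019; completed 6 August 2019, before the deadline.

Yes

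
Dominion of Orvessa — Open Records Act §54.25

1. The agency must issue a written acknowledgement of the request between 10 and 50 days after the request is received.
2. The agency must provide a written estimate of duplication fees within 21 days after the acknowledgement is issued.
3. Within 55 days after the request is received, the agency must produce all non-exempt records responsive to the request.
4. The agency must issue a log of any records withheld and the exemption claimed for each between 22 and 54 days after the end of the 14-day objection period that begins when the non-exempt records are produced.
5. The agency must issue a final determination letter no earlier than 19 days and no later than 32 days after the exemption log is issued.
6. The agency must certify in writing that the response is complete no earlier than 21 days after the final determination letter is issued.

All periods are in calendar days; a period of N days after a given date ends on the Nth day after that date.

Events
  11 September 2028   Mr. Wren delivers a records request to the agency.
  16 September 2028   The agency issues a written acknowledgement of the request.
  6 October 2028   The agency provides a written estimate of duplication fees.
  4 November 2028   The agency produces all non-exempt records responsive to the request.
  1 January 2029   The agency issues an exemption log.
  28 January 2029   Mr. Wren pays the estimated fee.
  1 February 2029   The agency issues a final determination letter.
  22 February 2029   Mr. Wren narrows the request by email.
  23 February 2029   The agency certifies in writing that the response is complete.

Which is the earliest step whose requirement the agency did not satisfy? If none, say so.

Step 1 — 10 and 50 days from 11 September 2028 (when the request is received) are 21 September 2028 and 31 October 2028 respectively; 16 September 2028 is 5 days too early.
The analysis stops there.

Step 1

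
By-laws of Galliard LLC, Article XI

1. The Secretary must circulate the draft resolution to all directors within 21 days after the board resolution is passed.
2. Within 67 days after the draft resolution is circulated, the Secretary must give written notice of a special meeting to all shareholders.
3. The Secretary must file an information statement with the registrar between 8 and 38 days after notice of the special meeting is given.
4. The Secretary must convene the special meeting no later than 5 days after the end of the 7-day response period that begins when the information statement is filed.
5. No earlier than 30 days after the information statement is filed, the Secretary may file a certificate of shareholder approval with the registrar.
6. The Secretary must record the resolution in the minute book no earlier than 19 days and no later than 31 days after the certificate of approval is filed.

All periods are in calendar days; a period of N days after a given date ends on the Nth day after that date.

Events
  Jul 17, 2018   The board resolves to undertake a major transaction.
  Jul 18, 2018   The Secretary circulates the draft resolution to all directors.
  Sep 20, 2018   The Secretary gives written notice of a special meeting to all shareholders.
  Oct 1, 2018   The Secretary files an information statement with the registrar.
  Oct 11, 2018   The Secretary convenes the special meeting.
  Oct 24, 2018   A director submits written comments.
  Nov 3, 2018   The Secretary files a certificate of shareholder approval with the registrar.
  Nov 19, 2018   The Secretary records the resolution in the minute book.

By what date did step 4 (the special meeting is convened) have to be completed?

Oct 13, 2018

The information statement is filed on Oct 1, 2018; the 7-day response period therefore ends Oct 8, 2018, and step 4 runs from that date. 5 days after Oct 8, 2018 is Oct 13, 2018.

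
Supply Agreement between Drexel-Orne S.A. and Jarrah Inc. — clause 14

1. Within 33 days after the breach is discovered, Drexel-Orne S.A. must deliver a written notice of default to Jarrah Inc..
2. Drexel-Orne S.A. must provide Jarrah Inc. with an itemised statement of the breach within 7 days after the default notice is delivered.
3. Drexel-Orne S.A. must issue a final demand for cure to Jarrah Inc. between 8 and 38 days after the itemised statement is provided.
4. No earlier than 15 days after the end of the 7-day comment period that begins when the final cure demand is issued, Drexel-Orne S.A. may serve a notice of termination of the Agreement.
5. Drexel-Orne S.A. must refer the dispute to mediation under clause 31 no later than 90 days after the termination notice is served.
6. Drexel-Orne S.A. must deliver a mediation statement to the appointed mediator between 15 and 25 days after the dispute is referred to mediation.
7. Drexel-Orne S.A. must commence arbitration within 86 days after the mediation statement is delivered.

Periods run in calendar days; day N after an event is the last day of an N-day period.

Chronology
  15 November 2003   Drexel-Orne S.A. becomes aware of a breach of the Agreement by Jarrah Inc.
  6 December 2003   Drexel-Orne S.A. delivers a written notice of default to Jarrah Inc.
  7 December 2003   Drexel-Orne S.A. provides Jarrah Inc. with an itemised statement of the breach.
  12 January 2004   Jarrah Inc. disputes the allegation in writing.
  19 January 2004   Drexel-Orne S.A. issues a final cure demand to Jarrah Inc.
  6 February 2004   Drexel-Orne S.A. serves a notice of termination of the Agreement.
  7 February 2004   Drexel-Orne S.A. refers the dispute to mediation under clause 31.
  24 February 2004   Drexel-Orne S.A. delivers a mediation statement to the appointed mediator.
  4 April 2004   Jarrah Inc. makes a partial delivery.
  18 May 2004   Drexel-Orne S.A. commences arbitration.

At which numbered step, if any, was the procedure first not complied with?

Step 3

Step 1 — counting 33 days from 15 November 2003 (when the breach is discovered) gives a deadline of 18 December 2003; completed 6 December 2003, before the deadline.
Step 2 — counting 7 days from 6 December 2003 (when the default notice is delivered) gives a deadline of 13 December 2003; done 7 December 2003 — timely.
Step 3 — 8 and 38 days from 7 December 2003 (when the itemised statement is provided) are 15 December 2003 and 14 January 2004 respectively; done 19 January 2004 — 5 days after the window closed.
No need to go further; step 3 was not satisfied.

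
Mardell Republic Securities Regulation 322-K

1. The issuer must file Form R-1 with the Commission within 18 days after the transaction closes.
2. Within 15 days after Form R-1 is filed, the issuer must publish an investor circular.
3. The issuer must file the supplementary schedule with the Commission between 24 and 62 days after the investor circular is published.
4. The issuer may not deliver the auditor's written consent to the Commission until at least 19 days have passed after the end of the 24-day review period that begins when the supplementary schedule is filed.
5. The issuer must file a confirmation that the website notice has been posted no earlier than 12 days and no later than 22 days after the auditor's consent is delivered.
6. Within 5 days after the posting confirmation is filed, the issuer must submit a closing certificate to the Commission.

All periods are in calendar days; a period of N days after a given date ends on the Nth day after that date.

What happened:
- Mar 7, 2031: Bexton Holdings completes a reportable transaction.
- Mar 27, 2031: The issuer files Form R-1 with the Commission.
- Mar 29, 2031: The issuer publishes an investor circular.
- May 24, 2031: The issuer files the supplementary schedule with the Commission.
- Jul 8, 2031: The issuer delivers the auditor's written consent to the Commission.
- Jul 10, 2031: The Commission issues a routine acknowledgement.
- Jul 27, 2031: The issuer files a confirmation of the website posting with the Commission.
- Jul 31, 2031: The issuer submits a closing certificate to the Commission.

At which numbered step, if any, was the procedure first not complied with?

Step 1

Step 1 — counting 18 days from Mar 7, 2031 (when the transaction closes) gives a deadline of Mar 25, 2031; not done until Mar 27, 2031, 2 days after the deadline.
The procedure was therefore not followed at step 1.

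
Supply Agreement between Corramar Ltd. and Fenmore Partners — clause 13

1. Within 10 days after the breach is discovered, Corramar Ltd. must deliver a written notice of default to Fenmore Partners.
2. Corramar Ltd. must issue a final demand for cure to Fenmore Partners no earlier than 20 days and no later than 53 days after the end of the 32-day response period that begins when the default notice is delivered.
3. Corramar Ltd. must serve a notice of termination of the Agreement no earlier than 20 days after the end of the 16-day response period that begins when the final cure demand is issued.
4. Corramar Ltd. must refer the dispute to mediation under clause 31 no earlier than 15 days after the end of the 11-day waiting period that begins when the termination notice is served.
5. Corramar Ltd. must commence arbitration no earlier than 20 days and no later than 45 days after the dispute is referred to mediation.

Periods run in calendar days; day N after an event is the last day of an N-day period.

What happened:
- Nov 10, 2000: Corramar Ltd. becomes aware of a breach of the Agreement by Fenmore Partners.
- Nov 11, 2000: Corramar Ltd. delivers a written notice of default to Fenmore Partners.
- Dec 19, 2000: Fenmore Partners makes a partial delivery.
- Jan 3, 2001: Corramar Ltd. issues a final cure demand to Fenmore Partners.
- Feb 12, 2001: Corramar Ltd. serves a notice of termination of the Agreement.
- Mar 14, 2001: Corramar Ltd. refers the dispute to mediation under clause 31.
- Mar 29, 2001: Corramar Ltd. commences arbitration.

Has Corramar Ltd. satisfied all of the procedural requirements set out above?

Step 1 — counting 10 days from Nov 10, 2000 (when the breach is discovered) gives a deadline of Nov 20, 2000; done Nov 11, 2000 — timely.
Step 2 — 20 and 53 days from Dec 13, 2000 (end of the 32-day response period, which began when the default notice is delivered on Nov 11, 2000) are Jan 2, 2001 and Feb 4, 2001 respectively; done Jan 3, 2001 — within the window.
Step 3 — must wait 20 days from Jan 19, 2001 (end of the 16-day response period, which began when the final cure demand is issued on Jan 3, 2001), so not before Feb 8, 2001; Feb 12, 2001 is on or after that date.
Step 4 — must wait 15 days from Feb 23, 2001 (end of the 11-day waiting period, which began when the termination notice is served on Feb 12, 2001), so not before Mar 10, 2001; Mar 14, 2001 is on or after that date.
Step 5 — 20 and 45 days from Mar 14, 2001 (when the dispute is referred to mediation) are Apr 3, 2001 and Apr 28, 2001 respectively; done Mar 29, 2001 — 5 days before the window opened.

No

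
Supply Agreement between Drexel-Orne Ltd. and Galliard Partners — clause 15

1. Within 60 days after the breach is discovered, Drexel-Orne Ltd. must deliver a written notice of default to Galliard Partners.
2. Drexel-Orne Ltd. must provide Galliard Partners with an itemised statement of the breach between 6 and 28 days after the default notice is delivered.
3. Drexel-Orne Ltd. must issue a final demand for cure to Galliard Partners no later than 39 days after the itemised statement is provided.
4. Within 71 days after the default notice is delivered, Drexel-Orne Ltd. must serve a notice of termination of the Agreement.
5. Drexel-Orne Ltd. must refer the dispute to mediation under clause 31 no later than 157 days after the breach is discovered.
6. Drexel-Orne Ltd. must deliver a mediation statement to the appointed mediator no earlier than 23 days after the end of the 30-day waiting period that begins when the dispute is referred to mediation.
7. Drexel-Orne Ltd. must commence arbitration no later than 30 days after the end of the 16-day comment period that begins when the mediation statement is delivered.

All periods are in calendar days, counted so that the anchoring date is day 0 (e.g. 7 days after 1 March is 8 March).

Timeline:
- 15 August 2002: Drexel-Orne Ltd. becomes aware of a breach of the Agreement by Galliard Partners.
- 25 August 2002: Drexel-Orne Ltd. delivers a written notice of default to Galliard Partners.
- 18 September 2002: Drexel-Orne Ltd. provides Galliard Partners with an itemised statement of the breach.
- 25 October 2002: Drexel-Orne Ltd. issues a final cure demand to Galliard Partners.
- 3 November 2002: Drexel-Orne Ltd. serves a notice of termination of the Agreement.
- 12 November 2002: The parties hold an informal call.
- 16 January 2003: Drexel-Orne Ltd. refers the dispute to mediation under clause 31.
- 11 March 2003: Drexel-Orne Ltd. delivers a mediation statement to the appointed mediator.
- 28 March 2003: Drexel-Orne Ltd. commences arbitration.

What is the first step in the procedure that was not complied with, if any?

None — every step was satisfied

Step 1: 60 days after 15 August 2002 (when the breach is discovered) is 14 October 2002; done 25 August 2002 — timely.
Step 2: the window is 6–28 days after 25 August 2002 (when the default notice is delivered), so 31 August 2002 through 22 September 2002; done 18 September 2002, which is between those dates.
Step 3: 39 days after 18 September 2002 (when the itemised statement is provided) is 27 October 2002; 25 October 2002 is within that limit.
Step 4: 71 days after 25 August 2002 (when the default notice is delivered) is 4 November 2002; completed 3 November 2002, before the deadline.
Step 5: 157 days after 15 August 2002 (when the breach is discovered) is 19 January 2003; done 16 January 2003 — timely.
Step 6: the earliest permitted date is 23 days after 15 February 2003 (end of the 30-day waiting period, which began when the dispute is referred to mediation on 16 January 2003), i.e. 10 March 2003; 11 March 2003 is on or after that date.
Step 7: 30 days after 27 March 2003 (end of the 16-day comment period, which began when the mediation statement is delivered on 11 March 2003) is 26 April 2003; completed 28 March 2003, before the deadline.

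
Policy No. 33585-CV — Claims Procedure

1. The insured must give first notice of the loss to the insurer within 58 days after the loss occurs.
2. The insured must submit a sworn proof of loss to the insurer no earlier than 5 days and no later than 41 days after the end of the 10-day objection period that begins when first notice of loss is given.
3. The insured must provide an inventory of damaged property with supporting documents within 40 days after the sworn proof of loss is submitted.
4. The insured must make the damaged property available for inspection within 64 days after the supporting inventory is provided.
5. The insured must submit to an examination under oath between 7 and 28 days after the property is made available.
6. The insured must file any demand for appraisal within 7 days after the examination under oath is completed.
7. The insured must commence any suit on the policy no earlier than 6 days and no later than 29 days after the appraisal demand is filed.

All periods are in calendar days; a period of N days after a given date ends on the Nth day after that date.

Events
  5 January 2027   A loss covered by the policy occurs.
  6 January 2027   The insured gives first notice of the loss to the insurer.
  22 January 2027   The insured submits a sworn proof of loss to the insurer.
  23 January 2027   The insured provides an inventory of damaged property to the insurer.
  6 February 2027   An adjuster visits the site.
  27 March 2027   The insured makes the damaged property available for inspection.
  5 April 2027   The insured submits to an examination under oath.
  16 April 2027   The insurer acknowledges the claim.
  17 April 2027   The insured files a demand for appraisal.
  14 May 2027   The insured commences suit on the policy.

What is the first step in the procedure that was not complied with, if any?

Step 6

(1) due by 5 January 2027 + 58 days = 4 March 2027; done 6 January 2027 — timely.
(2) the permitted window runs from 16 January 2027 + 5 = 21 January 2027 to 16 January 2027 + 41 = 26 February 2027; done 22 January 2027, which is between those dates.
(3) due by 22 January 2027 + 40 days = 3 March 2027; 23 January 2027 is within that limit.
(4) due by 23 January 2027 + 64 days = 28 March 2027; done 27 March 2027 — timely.
(5) the permitted window runs from 27 March 2027 + 7 = 3 April 2027 to 27 March 2027 + 28 = 24 April 2027; 5 April 2027 falls inside that range.
(6) due by 5 April 2027 + 7 days = 12 April 2027; done 17 April 2027 — 5 days late.
Later steps need not be reached.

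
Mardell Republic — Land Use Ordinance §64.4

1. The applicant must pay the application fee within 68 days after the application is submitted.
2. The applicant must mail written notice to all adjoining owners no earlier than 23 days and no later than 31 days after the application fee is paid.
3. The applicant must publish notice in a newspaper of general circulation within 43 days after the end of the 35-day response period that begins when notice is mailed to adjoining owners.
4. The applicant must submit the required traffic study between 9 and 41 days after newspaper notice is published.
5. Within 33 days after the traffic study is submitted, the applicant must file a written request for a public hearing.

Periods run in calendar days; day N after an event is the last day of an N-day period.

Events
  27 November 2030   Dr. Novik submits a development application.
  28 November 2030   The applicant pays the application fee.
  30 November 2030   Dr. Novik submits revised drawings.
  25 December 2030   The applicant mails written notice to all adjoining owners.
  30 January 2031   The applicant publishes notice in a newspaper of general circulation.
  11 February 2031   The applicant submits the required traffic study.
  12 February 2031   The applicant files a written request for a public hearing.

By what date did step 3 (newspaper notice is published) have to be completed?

13 March 2031

Notice is mailed to adjoining owners on 25 December 2030; the 35-day response period therefore ends 29 January 2031, and step 3 runs from that date. 43 days after 29 January 2031 is 13 March 2031.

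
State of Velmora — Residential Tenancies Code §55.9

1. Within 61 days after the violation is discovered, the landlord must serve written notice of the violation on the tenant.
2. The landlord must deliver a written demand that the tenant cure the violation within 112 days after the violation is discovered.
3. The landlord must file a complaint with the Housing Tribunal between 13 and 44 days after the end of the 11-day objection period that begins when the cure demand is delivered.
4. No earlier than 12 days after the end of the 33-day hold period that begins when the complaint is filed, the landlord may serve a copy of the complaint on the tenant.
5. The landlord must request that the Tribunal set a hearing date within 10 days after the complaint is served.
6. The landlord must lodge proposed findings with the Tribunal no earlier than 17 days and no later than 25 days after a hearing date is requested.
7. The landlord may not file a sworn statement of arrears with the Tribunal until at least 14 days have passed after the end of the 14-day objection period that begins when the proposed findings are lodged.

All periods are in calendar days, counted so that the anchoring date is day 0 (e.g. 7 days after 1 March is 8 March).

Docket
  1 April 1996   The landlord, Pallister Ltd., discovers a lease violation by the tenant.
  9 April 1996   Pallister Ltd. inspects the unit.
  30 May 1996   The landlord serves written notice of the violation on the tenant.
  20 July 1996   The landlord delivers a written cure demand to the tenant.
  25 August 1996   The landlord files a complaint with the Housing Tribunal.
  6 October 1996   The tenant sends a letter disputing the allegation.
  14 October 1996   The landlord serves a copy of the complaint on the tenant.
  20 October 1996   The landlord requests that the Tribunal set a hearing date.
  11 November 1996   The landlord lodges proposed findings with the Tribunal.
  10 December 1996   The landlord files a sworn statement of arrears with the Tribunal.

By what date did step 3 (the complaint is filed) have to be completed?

The cure demand is delivered on 20 July 1996; the 11-day objection period therefore ends 31 July 1996, and step 3 runs from that date. The window is 13–44 days after 31 July 1996; it closes on 13 September 1996.

13 September 1996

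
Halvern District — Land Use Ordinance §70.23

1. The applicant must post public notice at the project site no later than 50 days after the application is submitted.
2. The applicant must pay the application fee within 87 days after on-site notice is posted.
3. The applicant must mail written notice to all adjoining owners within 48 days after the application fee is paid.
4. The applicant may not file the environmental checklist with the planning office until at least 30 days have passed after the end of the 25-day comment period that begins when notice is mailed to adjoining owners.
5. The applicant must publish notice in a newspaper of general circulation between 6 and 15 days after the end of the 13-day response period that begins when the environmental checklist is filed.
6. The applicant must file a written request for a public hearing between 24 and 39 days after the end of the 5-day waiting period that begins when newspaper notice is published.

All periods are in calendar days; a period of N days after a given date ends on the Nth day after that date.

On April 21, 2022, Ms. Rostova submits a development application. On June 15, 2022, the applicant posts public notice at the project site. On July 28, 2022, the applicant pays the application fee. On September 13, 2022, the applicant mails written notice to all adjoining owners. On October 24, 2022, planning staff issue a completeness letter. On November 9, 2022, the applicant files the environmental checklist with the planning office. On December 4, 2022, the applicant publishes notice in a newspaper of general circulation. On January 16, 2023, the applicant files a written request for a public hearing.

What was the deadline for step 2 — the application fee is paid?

Step 2 runs from June 15, 2022, when on-site notice is posted. 87 days after June 15, 2022 is September 10, 2022.

September 10, 2022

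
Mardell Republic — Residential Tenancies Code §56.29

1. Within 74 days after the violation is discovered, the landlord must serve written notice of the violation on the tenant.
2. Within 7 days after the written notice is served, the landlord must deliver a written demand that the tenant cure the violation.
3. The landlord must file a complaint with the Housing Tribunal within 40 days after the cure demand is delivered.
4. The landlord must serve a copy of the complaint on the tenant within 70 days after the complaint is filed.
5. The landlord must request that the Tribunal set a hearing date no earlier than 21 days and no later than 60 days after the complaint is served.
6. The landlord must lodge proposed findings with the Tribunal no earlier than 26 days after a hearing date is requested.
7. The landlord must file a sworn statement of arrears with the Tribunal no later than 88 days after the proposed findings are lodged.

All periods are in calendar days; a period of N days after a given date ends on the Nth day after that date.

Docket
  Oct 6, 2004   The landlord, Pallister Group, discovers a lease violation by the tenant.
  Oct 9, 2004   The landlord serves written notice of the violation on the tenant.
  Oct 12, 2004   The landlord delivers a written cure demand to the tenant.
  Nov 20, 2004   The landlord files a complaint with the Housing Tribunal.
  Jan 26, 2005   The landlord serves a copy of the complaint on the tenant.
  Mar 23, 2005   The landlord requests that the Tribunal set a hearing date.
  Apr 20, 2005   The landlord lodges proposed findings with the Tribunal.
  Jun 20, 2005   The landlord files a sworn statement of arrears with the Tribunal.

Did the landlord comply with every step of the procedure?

Step 1 — counting 74 days from Oct 6, 2004 (when the violation is discovered) gives a deadline of Dec 19, 2004; completed Oct 9, 2004, before the deadline.
Step 2 — counting 7 days from Oct 9, 2004 (when the written notice is served) gives a deadline of Oct 16, 2004; done Oct 12, 2004 — timely.
Step 3 — counting 40 days from Oct 12, 2004 (when the cure demand is delivered) gives a deadline of Nov 21, 2004; completed Nov 20, 2004, before the deadline.
Step 4 — counting 70 days from Nov 20, 2004 (when the complaint is filed) gives a deadline of Jan 29, 2005; done Jan 26, 2005 — timely.
Step 5 — 21 and 60 days from Jan 26, 2005 (when the complaint is served) are Feb 16, 2005 and Mar 27, 2005 respectively; Mar 23, 2005 falls inside that range.
Step 6 — must wait 26 days from Mar 23, 2005 (when a hearing date is requested), so not before Apr 18, 2005; done Apr 20, 2005 — permitted.
Step 7 — counting 88 days from Apr 20, 2005 (when the proposed findings are lodged) gives a deadline of Jul 17, 2005; done Jun 20, 2005 — timely.

Yes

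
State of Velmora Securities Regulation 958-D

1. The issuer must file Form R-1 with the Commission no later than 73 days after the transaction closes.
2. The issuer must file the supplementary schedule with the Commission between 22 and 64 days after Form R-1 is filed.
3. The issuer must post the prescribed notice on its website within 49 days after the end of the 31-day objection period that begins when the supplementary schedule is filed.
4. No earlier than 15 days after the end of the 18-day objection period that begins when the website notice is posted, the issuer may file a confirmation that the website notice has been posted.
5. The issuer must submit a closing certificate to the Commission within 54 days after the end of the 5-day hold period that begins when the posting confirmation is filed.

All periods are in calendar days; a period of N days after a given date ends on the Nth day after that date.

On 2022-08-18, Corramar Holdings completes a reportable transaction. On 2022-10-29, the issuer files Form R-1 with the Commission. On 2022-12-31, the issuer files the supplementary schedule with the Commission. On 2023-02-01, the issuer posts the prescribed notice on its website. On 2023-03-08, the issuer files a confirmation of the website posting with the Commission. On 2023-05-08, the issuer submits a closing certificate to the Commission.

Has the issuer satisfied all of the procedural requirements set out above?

(1) due by 2022-08-18 + 73 days = 2022-10-30; completed 2022-10-29, before the deadline.
(2) the permitted window runs from 2022-10-29 + 22 = 2022-11-20 to 2022-10-29 + 64 = 2023-01-01; 2022-12-31 falls inside that range.
(3) due by 2023-01-31 + 49 days = 2023-03-21; completed 2023-02-01, before the deadline.
(4) permitted from 2023-02-19 + 15 days = 2023-03-06 onward; done 2023-03-08 — permitted.
(5) due by 2023-03-13 + 54 days = 2023-05-06; done 2023-05-08 — 2 days late.
Later steps need not be reached.

No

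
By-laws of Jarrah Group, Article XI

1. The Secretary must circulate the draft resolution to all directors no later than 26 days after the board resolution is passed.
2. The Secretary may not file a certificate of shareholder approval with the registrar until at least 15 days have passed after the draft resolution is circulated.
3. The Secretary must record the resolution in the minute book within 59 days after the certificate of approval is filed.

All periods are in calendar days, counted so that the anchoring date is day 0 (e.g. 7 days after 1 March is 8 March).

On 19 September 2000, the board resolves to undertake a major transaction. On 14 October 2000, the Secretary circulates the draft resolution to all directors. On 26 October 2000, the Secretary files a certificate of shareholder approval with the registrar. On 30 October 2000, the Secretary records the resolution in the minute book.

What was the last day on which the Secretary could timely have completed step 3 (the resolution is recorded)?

24 December 2000

Step 3 runs from 26 October 2000, when the certificate of approval is filed. 59 days after 26 October 2000 is 24 December 2000.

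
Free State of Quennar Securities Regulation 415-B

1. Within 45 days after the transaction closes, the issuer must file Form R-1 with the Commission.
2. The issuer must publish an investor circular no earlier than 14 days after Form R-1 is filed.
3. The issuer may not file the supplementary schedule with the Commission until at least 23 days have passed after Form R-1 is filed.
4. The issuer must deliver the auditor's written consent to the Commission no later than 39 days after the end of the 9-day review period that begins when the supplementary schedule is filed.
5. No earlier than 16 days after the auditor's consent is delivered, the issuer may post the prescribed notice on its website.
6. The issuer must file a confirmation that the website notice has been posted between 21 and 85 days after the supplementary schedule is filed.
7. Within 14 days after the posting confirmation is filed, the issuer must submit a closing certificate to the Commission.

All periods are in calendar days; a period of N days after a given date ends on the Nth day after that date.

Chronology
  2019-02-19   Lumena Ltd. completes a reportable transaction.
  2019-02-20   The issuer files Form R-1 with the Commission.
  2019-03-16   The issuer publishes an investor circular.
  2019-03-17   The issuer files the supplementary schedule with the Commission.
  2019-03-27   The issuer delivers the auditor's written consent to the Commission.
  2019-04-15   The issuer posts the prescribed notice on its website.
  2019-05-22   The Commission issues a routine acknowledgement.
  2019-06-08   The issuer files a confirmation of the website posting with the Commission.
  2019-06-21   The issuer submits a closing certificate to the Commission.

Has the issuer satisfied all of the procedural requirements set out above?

(1) due by 2019-02-19 + 45 days = 2019-04-05; completed 2019-02-20, before the deadline.
(2) permitted from 2019-02-20 + 14 days = 2019-03-06 onward; done 2019-03-16, after the minimum wait.
(3) permitted from 2019-02-20 + 23 days = 2019-03-15 onward; 2019-03-17 is on or after that date.
(4) due by 2019-03-26 + 39 days = 2019-05-04; completed 2019-03-27, before the deadline.
(5) permitted from 2019-03-27 + 16 days = 2019-04-12 onward; done 2019-04-15 — permitted.
(6) the permitted window runs from 2019-03-17 + 21 = 2019-04-07 to 2019-03-17 + 85 = 2019-06-10; 2019-06-08 falls inside that range.
(7) due by 2019-06-08 + 14 days = 2019-06-22; 2019-06-21 is within that limit.

Yes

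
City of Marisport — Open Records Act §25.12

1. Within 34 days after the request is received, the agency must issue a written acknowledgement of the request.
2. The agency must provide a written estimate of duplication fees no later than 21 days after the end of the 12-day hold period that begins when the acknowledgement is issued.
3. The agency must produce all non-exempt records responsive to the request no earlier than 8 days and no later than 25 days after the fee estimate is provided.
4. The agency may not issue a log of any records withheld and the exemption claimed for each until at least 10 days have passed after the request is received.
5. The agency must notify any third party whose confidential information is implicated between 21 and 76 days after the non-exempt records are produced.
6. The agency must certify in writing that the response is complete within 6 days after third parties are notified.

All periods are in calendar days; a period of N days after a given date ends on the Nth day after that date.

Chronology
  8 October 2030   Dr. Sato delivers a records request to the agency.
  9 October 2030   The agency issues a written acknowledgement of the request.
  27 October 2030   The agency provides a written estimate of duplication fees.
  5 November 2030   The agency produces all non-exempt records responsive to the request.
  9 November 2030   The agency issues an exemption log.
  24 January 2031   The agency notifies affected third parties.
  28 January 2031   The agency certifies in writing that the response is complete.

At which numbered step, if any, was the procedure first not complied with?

Step 5

(1) due by 8 October 2030 + 34 days = 11 November 2030; 9 October 2030 is within that limit.
(2) due by 21 October 2030 + 21 days = 11 November 2030; done 27 October 2030 — timely.
(3) the permitted window runs from 27 October 2030 + 8 = 4 November 2030 to 27 October 2030 + 25 = 21 November 2030; done 5 November 2030 — within the window.
(4) permitted from 8 October 2030 + 10 days = 18 October 2030 onward; done 9 November 2030, after the minimum wait.
(5) the permitted window runs from 5 November 2030 + 21 = 26 November 2030 to 5 November 2030 + 76 = 20 January 2031; done 24 January 2031 — 4 days after the window closed.
The analysis stops there.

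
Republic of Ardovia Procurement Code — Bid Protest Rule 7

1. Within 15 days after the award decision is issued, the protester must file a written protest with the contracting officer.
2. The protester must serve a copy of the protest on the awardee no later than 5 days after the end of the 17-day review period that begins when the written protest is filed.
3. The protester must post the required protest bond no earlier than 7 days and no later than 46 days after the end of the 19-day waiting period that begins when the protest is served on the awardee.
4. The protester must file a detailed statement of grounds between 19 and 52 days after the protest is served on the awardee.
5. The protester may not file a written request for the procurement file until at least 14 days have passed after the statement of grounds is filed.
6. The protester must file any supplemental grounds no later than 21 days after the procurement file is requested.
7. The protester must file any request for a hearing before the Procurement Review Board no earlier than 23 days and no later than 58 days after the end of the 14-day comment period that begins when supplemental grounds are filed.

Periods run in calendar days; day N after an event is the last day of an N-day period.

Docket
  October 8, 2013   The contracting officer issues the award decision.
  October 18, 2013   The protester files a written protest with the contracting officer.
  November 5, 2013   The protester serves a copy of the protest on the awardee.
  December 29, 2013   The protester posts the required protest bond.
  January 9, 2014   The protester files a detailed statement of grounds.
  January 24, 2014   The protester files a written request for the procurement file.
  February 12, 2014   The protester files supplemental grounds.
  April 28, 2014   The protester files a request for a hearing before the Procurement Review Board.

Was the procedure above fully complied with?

No

(1) due by October 8, 2013 + 15 days = October 23, 2013; October 18, 2013 is within that limit.
(2) due by November 4, 2013 + 5 days = November 9, 2013; done November 5, 2013 — timely.
(3) the permitted window runs from November 24, 2013 + 7 = December 1, 2013 to November 24, 2013 + 46 = January 9, 2014; December 29, 2013 falls inside that range.
(4) the permitted window runs from November 5, 2013 + 19 = November 24, 2013 to November 5, 2013 + 52 = December 27, 2013; January 9, 2014 is 13 days past the end of the window.
The procedure was therefore not followed at step 4.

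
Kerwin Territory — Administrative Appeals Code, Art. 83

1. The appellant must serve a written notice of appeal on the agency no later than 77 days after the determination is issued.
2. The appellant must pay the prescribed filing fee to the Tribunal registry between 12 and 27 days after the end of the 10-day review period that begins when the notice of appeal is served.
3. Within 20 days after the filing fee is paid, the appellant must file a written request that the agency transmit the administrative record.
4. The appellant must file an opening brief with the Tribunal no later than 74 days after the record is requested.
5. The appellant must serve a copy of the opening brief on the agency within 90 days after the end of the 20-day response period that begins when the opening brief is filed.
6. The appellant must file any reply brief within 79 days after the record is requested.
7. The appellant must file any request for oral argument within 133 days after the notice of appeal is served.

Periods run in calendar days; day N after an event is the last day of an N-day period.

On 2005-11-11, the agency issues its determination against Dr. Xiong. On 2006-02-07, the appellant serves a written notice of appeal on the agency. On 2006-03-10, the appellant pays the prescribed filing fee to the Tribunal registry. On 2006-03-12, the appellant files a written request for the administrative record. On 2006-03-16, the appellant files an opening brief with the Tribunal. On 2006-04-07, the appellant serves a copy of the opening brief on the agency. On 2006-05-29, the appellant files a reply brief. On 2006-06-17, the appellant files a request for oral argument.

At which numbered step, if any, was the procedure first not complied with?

Step 1

Step 1: 77 days after 2005-11-11 (when the determination is issued) is 2006-01-27; 2006-02-07 misses that deadline by 11 days.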